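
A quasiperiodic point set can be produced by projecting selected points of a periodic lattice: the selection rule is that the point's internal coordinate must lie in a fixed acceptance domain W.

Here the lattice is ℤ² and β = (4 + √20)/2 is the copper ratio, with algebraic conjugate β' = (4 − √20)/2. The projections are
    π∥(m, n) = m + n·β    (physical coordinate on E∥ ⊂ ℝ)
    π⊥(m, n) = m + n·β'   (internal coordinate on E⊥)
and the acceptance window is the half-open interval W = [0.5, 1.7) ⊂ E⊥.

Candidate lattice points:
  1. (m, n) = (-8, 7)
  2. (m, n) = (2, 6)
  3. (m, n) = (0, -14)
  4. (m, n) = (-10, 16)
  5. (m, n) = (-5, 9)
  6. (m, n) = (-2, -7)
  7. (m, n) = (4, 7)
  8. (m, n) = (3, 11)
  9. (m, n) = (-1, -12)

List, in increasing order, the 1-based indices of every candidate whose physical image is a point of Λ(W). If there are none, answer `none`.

2

Compute β' = (4−√20)/2 = -0.23607, so π⊥(m,n) = m -0.23607·n.
#1 (-8,7): internal coord -8 + (7)·β' = -9.65248; -9.65248 ∉ [0.5, 1.7) → out
#2 (2,6): internal coord 2 + (6)·β' = +0.58359; +0.58359 ∈ [0.5, 1.7) → IN Λ
#3 (0,-14): internal coord 0 + (-14)·β' = +3.30495; +3.30495 ∉ [0.5, 1.7) → out
#4 (-10,16): internal coord -10 + (16)·β' = -13.77709; -13.77709 ∉ [0.5, 1.7) → out
#5 (-5,9): internal coord -5 + (9)·β' = -7.12461; -7.12461 ∉ [0.5, 1.7) → out
#6 (-2,-7): internal coord -2 + (-7)·β' = -0.34752; -0.34752 ∉ [0.5, 1.7) → out
#7 (4,7): internal coord 4 + (7)·β' = +2.34752; +2.34752 ∉ [0.5, 1.7) → out
#8 (3,11): internal coord 3 + (11)·β' = +0.40325; +0.40325 ∉ [0.5, 1.7) → out
#9 (-1,-12): internal coord -1 + (-12)·β' = +1.83282; +1.83282 ∉ [0.5, 1.7) → out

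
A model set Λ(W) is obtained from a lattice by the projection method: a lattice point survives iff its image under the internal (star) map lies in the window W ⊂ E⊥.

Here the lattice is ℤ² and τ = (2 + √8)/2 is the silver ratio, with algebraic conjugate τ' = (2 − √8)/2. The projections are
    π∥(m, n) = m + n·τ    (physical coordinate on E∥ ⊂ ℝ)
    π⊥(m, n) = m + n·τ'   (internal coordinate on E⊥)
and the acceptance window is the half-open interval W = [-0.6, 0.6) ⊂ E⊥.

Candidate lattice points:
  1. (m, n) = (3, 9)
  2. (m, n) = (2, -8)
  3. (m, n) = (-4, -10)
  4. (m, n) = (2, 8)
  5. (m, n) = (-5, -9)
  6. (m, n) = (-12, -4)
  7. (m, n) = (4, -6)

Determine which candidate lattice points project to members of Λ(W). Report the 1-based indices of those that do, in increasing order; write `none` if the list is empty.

3

Numerically τ ≈ 2.41421 and τ' = −1/τ ≈ -0.41421.
candidate 1: (m,n)=(3,9) → π∥ = 3+9·τ ≈ 24.72792, π⊥ = 3+9·τ' ≈ -0.72792 ∉ [-0.6, 0.6) ⇒ out
candidate 2: (m,n)=(2,-8) → π∥ = 2-8·τ ≈ -17.31371, π⊥ = 2-8·τ' ≈ 5.31371 ∉ [-0.6, 0.6) ⇒ out
candidate 3: (m,n)=(-4,-10) → π∥ = -4-10·τ ≈ -28.14214, π⊥ = -4-10·τ' ≈ 0.14214 ∈ [-0.6, 0.6) ⇒ IN Λ
candidate 4: (m,n)=(2,8) → π∥ = 2+8·τ ≈ 21.31371, π⊥ = 2+8·τ' ≈ -1.31371 ∉ [-0.6, 0.6) ⇒ out
candidate 5: (m,n)=(-5,-9) → π∥ = -5-9·τ ≈ -26.72792, π⊥ = -5-9·τ' ≈ -1.27208 ∉ [-0.6, 0.6) ⇒ out
candidate 6: (m,n)=(-12,-4) → π∥ = -12-4·τ ≈ -21.65685, π⊥ = -12-4·τ' ≈ -10.34315 ∉ [-0.6, 0.6) ⇒ out
candidate 7: (m,n)=(4,-6) → π∥ = 4-6·τ ≈ -10.48528, π⊥ = 4-6·τ' ≈ 6.48528 ∉ [-0.6, 0.6) ⇒ out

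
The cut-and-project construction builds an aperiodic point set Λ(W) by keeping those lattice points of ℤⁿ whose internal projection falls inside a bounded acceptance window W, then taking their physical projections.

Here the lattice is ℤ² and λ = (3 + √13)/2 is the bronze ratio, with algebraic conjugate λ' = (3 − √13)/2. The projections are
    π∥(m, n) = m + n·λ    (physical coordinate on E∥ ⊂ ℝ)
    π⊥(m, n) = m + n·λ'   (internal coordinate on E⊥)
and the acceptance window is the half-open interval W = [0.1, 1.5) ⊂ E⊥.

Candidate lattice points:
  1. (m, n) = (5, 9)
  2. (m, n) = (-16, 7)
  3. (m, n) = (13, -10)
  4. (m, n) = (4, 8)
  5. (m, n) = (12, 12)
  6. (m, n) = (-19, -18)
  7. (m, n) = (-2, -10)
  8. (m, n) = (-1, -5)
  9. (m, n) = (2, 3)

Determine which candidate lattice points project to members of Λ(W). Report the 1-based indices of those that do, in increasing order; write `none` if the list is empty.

7, 8, 9

λ' = (3−√13)/2 ≈ -0.30278.
#1 (5,9): internal coord 5 + (9)·λ' = +2.27502; +2.27502 ∉ [0.1, 1.5) → out
#2 (-16,7): internal coord -16 + (7)·λ' = -18.11943; -18.11943 ∉ [0.1, 1.5) → out
#3 (13,-10): internal coord 13 + (-10)·λ' = +16.02776; +16.02776 ∉ [0.1, 1.5) → out
#4 (4,8): internal coord 4 + (8)·λ' = +1.57779; +1.57779 ∉ [0.1, 1.5) → out
#5 (12,12): internal coord 12 + (12)·λ' = +8.36669; +8.36669 ∉ [0.1, 1.5) → out
#6 (-19,-18): internal coord -19 + (-18)·λ' = -13.55004; -13.55004 ∉ [0.1, 1.5) → out
#7 (-2,-10): internal coord -2 + (-10)·λ' = +1.02776; +1.02776 ∈ [0.1, 1.5) → IN Λ
#8 (-1,-5): internal coord -1 + (-5)·λ' = +0.51388; +0.51388 ∈ [0.1, 1.5) → IN Λ
#9 (2,3): internal coord 2 + (3)·λ' = +1.09167; +1.09167 ∈ [0.1, 1.5) → IN Λ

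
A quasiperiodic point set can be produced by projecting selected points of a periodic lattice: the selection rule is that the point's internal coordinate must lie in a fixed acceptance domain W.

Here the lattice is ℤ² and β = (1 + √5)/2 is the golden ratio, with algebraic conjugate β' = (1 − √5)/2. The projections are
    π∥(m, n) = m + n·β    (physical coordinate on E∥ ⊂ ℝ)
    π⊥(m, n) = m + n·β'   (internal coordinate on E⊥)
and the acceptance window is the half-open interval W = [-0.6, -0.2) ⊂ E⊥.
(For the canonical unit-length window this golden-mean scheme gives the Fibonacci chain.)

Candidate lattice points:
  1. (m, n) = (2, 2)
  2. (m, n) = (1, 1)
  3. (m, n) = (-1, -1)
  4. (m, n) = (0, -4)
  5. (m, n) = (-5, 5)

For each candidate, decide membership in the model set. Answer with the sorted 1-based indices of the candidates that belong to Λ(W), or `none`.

3

Compute β' = (1−√5)/2 = -0.61803, so π⊥(m,n) = m -0.61803·n.
[1] lift (2,2): star map gives 0.76393; window check -0.6 ≤ 0.76393 < -0.2 is false → out
[2] lift (1,1): star map gives 0.38197; window check -0.6 ≤ 0.38197 < -0.2 is false → out
[3] lift (-1,-1): star map gives -0.38197; window check -0.6 ≤ -0.38197 < -0.2 is true → IN Λ
[4] lift (0,-4): star map gives 2.47214; window check -0.6 ≤ 2.47214 < -0.2 is false → out
[5] lift (-5,5): star map gives -8.09017; window check -0.6 ≤ -8.09017 < -0.2 is false → out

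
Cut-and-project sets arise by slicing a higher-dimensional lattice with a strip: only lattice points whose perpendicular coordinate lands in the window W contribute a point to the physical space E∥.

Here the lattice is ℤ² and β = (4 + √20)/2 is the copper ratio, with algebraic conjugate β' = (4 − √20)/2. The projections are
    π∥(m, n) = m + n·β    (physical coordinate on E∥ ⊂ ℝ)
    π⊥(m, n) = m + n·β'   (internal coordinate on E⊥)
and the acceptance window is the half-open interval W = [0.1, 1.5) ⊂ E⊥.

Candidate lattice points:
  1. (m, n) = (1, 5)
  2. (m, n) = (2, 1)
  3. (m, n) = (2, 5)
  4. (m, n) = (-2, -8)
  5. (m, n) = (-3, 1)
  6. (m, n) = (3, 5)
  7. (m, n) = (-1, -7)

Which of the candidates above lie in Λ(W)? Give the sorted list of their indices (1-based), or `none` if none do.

Compute β' = (4−√20)/2 = -0.236068, so π⊥(m,n) = m -0.236068·n.
candidate 1: (m,n)=(1,5) → π∥ = 1+5·β ≈ 22.180340, π⊥ = 1+5·β' ≈ -0.180340 ∉ [0.1, 1.5) ⇒ out
candidate 2: (m,n)=(2,1) → π∥ = 2+1·β ≈ 6.236068, π⊥ = 2+1·β' ≈ 1.763932 ∉ [0.1, 1.5) ⇒ out
candidate 3: (m,n)=(2,5) → π∥ = 2+5·β ≈ 23.180340, π⊥ = 2+5·β' ≈ 0.819660 ∈ [0.1, 1.5) ⇒ IN Λ
candidate 4: (m,n)=(-2,-8) → π∥ = -2-8·β ≈ -35.888544, π⊥ = -2-8·β' ≈ -0.111456 ∉ [0.1, 1.5) ⇒ out
candidate 5: (m,n)=(-3,1) → π∥ = -3+1·β ≈ 1.236068, π⊥ = -3+1·β' ≈ -3.236068 ∉ [0.1, 1.5) ⇒ out
candidate 6: (m,n)=(3,5) → π∥ = 3+5·β ≈ 24.180340, π⊥ = 3+5·β' ≈ 1.819660 ∉ [0.1, 1.5) ⇒ out
candidate 7: (m,n)=(-1,-7) → π∥ = -1-7·β ≈ -30.652476, π⊥ = -1-7·β' ≈ 0.652476 ∈ [0.1, 1.5) ⇒ IN Λ

3, 7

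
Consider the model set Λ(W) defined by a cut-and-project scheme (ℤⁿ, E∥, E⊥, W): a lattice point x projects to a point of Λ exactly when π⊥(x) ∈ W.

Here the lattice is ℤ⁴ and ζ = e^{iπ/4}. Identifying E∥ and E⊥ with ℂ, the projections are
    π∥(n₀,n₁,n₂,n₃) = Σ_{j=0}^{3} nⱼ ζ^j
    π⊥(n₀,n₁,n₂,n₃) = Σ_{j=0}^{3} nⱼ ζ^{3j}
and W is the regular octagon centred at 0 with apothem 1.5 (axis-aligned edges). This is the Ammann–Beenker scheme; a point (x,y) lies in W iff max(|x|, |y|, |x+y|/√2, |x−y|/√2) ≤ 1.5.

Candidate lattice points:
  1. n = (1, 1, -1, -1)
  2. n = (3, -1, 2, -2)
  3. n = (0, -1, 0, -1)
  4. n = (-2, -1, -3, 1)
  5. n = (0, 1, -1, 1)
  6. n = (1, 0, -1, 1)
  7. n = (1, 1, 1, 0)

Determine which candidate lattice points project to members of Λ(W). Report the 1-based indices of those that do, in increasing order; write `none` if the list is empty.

Internal map: ζ^{3j} for j=0..3 gives (1,0), (−√2/2,√2/2), (0,−1), (√2/2,√2/2).
#1 (1, 1, -1, -1): internal (-0.41421, 1.00000); octagon support 1.00000 vs apothem 1.5 → ∈ W
#2 (3, -1, 2, -2): internal (2.29289, -4.12132); octagon support 4.53553 vs apothem 1.5 → ∉ W
#3 (0, -1, 0, -1): internal (0.00000, -1.41421); octagon support 1.41421 vs apothem 1.5 → ∈ W
#4 (-2, -1, -3, 1): internal (-0.58579, 3.00000); octagon support 3.00000 vs apothem 1.5 → ∉ W
#5 (0, 1, -1, 1): internal (0.00000, 2.41421); octagon support 2.41421 vs apothem 1.5 → ∉ W
#6 (1, 0, -1, 1): internal (1.70711, 1.70711); octagon support 2.41421 vs apothem 1.5 → ∉ W
#7 (1, 1, 1, 0): internal (0.29289, -0.29289); octagon support 0.41421 vs apothem 1.5 → ∈ W

1, 3, 7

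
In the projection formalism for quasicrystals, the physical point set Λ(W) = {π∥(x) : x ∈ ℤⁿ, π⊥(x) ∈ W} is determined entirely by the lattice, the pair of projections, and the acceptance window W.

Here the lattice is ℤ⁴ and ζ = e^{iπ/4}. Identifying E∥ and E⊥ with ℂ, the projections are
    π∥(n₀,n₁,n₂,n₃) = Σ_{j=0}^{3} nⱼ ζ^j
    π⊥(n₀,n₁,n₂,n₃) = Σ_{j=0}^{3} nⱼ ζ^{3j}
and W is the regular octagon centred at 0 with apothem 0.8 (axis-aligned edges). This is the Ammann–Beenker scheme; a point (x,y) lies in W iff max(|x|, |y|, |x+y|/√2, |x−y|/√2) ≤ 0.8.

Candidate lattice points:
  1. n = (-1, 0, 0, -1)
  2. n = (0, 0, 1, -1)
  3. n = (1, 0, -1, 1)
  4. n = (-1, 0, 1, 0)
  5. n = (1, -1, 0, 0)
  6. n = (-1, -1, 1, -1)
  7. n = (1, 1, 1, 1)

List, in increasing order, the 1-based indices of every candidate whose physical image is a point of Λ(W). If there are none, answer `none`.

With ζ = e^{iπ/4} the internal vectors are ζ^0,ζ^3,ζ^6,ζ^9.
#1 (-1, 0, 0, -1): internal (-1.707107, -0.707107); octagon support 1.707107 vs apothem 0.8 → ∉ W
#2 (0, 0, 1, -1): internal (-0.707107, -1.707107); octagon support 1.707107 vs apothem 0.8 → ∉ W
#3 (1, 0, -1, 1): internal (1.707107, 1.707107); octagon support 2.414214 vs apothem 0.8 → ∉ W
#4 (-1, 0, 1, 0): internal (-1.000000, -1.000000); octagon support 1.414214 vs apothem 0.8 → ∉ W
#5 (1, -1, 0, 0): internal (1.707107, -0.707107); octagon support 1.707107 vs apothem 0.8 → ∉ W
#6 (-1, -1, 1, -1): internal (-1.000000, -2.414214); octagon support 2.414214 vs apothem 0.8 → ∉ W
#7 (1, 1, 1, 1): internal (1.000000, 0.414214); octagon support 1.000000 vs apothem 0.8 → ∉ W

none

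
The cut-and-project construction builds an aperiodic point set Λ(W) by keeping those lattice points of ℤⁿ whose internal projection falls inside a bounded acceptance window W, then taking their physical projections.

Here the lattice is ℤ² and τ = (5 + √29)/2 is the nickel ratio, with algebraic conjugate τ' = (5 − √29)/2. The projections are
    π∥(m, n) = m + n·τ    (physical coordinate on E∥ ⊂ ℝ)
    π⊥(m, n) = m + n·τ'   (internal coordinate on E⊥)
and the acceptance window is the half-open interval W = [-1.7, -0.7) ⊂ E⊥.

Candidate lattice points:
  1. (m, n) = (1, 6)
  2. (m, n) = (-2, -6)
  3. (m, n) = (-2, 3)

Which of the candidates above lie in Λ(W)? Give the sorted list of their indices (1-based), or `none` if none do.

Numerically τ ≈ 5.1926 and τ' = −1/τ ≈ -0.1926.
candidate 1: (m,n)=(1,6) → π∥ = 1+6·τ ≈ 32.1555, π⊥ = 1+6·τ' ≈ -0.1555 ∉ [-1.7, -0.7) ⇒ out
candidate 2: (m,n)=(-2,-6) → π∥ = -2-6·τ ≈ -33.1555, π⊥ = -2-6·τ' ≈ -0.8445 ∈ [-1.7, -0.7) ⇒ IN Λ
candidate 3: (m,n)=(-2,3) → π∥ = -2+3·τ ≈ 13.5777, π⊥ = -2+3·τ' ≈ -2.5777 ∉ [-1.7, -0.7) ⇒ out

2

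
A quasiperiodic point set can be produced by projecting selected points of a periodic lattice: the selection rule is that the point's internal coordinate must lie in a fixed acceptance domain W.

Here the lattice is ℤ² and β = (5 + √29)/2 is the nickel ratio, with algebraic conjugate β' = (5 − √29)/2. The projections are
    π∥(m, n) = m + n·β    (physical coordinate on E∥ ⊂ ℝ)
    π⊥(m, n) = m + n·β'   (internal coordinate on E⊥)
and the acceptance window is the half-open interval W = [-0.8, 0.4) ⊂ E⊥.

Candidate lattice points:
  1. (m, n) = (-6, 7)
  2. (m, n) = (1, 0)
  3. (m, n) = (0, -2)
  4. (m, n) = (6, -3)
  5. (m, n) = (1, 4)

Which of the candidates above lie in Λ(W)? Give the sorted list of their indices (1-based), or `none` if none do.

3, 5

Numerically β ≈ 5.19258 and β' = −1/β ≈ -0.19258.
[1] lift (-6,7): star map gives -7.34808; window check -0.8 ≤ -7.34808 < 0.4 is false → out
[2] lift (1,0): star map gives 1.00000; window check -0.8 ≤ 1.00000 < 0.4 is false → out
[3] lift (0,-2): star map gives 0.38516; window check -0.8 ≤ 0.38516 < 0.4 is true → IN Λ
[4] lift (6,-3): star map gives 6.57775; window check -0.8 ≤ 6.57775 < 0.4 is false → out
[5] lift (1,4): star map gives 0.22967; window check -0.8 ≤ 0.22967 < 0.4 is true → IN Λ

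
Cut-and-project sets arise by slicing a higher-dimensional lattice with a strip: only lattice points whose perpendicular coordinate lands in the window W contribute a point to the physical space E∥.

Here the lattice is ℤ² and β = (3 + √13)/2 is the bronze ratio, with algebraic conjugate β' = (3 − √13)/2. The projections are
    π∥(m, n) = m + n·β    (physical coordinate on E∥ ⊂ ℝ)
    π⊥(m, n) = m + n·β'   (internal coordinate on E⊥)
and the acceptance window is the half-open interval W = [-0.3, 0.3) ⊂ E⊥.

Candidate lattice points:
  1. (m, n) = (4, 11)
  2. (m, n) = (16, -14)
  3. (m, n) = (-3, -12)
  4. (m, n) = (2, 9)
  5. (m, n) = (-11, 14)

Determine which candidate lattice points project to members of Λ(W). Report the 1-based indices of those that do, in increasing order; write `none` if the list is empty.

Numerically β ≈ 3.3028 and β' = −1/β ≈ -0.3028.
#1 (4,11): internal coord 4 + (11)·β' = +0.6695; +0.6695 ∉ [-0.3, 0.3) → out
#2 (16,-14): internal coord 16 + (-14)·β' = +20.2389; +20.2389 ∉ [-0.3, 0.3) → out
#3 (-3,-12): internal coord -3 + (-12)·β' = +0.6333; +0.6333 ∉ [-0.3, 0.3) → out
#4 (2,9): internal coord 2 + (9)·β' = -0.7250; -0.7250 ∉ [-0.3, 0.3) → out
#5 (-11,14): internal coord -11 + (14)·β' = -15.2389; -15.2389 ∉ [-0.3, 0.3) → out

none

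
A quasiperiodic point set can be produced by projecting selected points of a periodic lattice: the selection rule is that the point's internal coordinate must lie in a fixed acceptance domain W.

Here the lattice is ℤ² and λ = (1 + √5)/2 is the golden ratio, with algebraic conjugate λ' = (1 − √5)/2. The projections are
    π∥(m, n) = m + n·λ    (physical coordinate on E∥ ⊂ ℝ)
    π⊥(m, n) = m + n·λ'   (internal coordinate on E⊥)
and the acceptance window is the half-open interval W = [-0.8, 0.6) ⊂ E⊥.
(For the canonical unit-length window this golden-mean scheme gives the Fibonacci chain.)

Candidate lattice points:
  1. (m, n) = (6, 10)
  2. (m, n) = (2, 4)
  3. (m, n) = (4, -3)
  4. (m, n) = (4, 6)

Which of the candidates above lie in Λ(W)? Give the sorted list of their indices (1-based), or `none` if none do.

Numerically λ ≈ 1.618034 and λ' = −1/λ ≈ -0.618034.
[1] lift (6,10): star map gives -0.180340; window check -0.8 ≤ -0.180340 < 0.6 is true → IN Λ
[2] lift (2,4): star map gives -0.472136; window check -0.8 ≤ -0.472136 < 0.6 is true → IN Λ
[3] lift (4,-3): star map gives 5.854102; window check -0.8 ≤ 5.854102 < 0.6 is false → out
[4] lift (4,6): star map gives 0.291796; window check -0.8 ≤ 0.291796 < 0.6 is true → IN Λ

1, 2, 4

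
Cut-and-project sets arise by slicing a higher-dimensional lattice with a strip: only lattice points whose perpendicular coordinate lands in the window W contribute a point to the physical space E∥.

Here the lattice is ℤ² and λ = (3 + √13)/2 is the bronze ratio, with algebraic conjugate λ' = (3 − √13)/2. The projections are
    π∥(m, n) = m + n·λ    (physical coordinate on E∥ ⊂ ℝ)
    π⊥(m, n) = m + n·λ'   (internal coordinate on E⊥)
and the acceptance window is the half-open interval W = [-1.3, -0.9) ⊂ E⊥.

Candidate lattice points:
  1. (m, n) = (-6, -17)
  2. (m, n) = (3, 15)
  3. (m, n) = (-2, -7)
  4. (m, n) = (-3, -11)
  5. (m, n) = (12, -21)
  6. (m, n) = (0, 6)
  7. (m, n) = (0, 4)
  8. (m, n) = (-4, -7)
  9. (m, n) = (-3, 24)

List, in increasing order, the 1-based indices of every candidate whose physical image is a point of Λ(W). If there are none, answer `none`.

7

Numerically λ ≈ 3.30278 and λ' = −1/λ ≈ -0.30278.
#1 (-6,-17): internal coord -6 + (-17)·λ' = -0.85281; -0.85281 ∉ [-1.3, -0.9) → out
#2 (3,15): internal coord 3 + (15)·λ' = -1.54163; -1.54163 ∉ [-1.3, -0.9) → out
#3 (-2,-7): internal coord -2 + (-7)·λ' = +0.11943; +0.11943 ∉ [-1.3, -0.9) → out
#4 (-3,-11): internal coord -3 + (-11)·λ' = +0.33053; +0.33053 ∉ [-1.3, -0.9) → out
#5 (12,-21): internal coord 12 + (-21)·λ' = +18.35829; +18.35829 ∉ [-1.3, -0.9) → out
#6 (0,6): internal coord 0 + (6)·λ' = -1.81665; -1.81665 ∉ [-1.3, -0.9) → out
#7 (0,4): internal coord 0 + (4)·λ' = -1.21110; -1.21110 ∈ [-1.3, -0.9) → IN Λ
#8 (-4,-7): internal coord -4 + (-7)·λ' = -1.88057; -1.88057 ∉ [-1.3, -0.9) → out
#9 (-3,24): internal coord -3 + (24)·λ' = -10.26662; -10.26662 ∉ [-1.3, -0.9) → out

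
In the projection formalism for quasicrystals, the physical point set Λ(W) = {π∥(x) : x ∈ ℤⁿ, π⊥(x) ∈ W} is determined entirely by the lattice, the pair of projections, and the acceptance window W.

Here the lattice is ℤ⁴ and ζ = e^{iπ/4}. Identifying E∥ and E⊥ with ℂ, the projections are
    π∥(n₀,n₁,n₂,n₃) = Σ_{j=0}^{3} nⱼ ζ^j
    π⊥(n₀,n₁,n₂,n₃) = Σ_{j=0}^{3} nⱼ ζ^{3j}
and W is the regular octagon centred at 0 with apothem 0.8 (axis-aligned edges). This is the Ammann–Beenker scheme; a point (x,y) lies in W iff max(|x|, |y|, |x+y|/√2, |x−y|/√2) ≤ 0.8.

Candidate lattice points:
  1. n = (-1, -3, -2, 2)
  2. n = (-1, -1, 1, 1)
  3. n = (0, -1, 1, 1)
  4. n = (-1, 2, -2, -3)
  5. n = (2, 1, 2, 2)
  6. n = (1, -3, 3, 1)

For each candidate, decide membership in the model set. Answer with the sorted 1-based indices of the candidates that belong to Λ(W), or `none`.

none

π⊥(n) = n₀ + n₁ζ³ + n₂ζ⁶ + n₃ζ⁹ where ζ = e^{iπ/4}.
#1 (-1, -3, -2, 2): internal (2.5355, 1.2929); octagon support 2.7071 vs apothem 0.8 → ∉ W
#2 (-1, -1, 1, 1): internal (0.4142, -1.0000); octagon support 1.0000 vs apothem 0.8 → ∉ W
#3 (0, -1, 1, 1): internal (1.4142, -1.0000); octagon support 1.7071 vs apothem 0.8 → ∉ W
#4 (-1, 2, -2, -3): internal (-4.5355, 1.2929); octagon support 4.5355 vs apothem 0.8 → ∉ W
#5 (2, 1, 2, 2): internal (2.7071, 0.1213); octagon support 2.7071 vs apothem 0.8 → ∉ W
#6 (1, -3, 3, 1): internal (3.8284, -4.4142); octagon support 5.8284 vs apothem 0.8 → ∉ W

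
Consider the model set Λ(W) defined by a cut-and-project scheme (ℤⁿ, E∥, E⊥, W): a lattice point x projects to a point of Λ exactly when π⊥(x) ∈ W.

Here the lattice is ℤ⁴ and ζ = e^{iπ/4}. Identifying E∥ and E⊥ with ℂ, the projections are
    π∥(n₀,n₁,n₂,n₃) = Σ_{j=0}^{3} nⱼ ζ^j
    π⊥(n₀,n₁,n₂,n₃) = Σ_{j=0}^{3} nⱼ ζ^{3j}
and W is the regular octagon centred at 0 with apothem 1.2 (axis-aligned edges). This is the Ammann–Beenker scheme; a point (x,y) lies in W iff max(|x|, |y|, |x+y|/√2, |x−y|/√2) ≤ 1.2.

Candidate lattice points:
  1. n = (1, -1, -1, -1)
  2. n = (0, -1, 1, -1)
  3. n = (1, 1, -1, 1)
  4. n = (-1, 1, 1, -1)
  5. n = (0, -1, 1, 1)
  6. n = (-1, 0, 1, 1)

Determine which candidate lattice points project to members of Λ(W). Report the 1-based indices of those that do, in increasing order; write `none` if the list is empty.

1, 6

With ζ = e^{iπ/4} the internal vectors are ζ^0,ζ^3,ζ^6,ζ^9.
#1 (1, -1, -1, -1): internal (1.00000, -0.41421); octagon support 1.00000 vs apothem 1.2 → ∈ W
#2 (0, -1, 1, -1): internal (0.00000, -2.41421); octagon support 2.41421 vs apothem 1.2 → ∉ W
#3 (1, 1, -1, 1): internal (1.00000, 2.41421); octagon support 2.41421 vs apothem 1.2 → ∉ W
#4 (-1, 1, 1, -1): internal (-2.41421, -1.00000); octagon support 2.41421 vs apothem 1.2 → ∉ W
#5 (0, -1, 1, 1): internal (1.41421, -1.00000); octagon support 1.70711 vs apothem 1.2 → ∉ W
#6 (-1, 0, 1, 1): internal (-0.29289, -0.29289); octagon support 0.41421 vs apothem 1.2 → ∈ W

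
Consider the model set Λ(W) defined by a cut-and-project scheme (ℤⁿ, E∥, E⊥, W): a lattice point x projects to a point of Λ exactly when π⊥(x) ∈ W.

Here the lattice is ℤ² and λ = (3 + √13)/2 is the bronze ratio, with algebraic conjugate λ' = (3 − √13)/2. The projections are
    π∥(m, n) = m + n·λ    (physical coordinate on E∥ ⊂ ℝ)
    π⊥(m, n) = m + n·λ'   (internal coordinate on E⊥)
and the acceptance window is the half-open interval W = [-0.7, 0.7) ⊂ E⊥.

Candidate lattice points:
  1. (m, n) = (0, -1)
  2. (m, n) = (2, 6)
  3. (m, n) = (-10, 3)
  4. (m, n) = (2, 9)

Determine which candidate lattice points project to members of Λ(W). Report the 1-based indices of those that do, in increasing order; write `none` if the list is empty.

Numerically λ ≈ 3.30278 and λ' = −1/λ ≈ -0.30278.
candidate 1: (m,n)=(0,-1) → π∥ = 0-1·λ ≈ -3.30278, π⊥ = 0-1·λ' ≈ 0.30278 ∈ [-0.7, 0.7) ⇒ IN Λ
candidate 2: (m,n)=(2,6) → π∥ = 2+6·λ ≈ 21.81665, π⊥ = 2+6·λ' ≈ 0.18335 ∈ [-0.7, 0.7) ⇒ IN Λ
candidate 3: (m,n)=(-10,3) → π∥ = -10+3·λ ≈ -0.09167, π⊥ = -10+3·λ' ≈ -10.90833 ∉ [-0.7, 0.7) ⇒ out
candidate 4: (m,n)=(2,9) → π∥ = 2+9·λ ≈ 31.72498, π⊥ = 2+9·λ' ≈ -0.72498 ∉ [-0.7, 0.7) ⇒ out

1, 2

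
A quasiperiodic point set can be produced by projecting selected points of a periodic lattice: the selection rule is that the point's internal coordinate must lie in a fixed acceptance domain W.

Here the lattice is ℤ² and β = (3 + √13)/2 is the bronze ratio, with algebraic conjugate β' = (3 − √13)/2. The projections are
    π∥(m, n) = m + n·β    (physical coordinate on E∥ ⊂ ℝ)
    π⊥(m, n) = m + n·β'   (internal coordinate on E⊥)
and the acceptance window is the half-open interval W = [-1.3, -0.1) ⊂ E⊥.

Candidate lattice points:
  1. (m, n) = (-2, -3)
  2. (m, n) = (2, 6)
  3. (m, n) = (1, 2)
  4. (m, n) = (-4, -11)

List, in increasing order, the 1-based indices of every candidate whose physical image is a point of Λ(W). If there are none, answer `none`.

1, 4

Compute β' = (3−√13)/2 = -0.302776, so π⊥(m,n) = m -0.302776·n.
#1 (-2,-3): internal coord -2 + (-3)·β' = -1.091673; -1.091673 ∈ [-1.3, -0.1) → IN Λ
#2 (2,6): internal coord 2 + (6)·β' = +0.183346; +0.183346 ∉ [-1.3, -0.1) → out
#3 (1,2): internal coord 1 + (2)·β' = +0.394449; +0.394449 ∉ [-1.3, -0.1) → out
#4 (-4,-11): internal coord -4 + (-11)·β' = -0.669468; -0.669468 ∈ [-1.3, -0.1) → IN Λ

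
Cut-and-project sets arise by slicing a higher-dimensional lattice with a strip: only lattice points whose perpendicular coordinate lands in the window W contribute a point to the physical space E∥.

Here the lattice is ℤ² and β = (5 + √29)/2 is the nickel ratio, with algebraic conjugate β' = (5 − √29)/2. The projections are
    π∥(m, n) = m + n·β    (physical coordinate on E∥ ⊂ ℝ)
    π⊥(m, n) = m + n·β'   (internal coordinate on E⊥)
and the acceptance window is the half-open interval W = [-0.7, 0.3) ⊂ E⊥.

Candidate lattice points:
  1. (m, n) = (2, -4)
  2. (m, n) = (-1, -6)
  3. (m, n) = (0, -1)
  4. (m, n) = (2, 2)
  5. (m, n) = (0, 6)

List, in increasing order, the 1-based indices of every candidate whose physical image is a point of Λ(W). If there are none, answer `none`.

β' = (5−√29)/2 ≈ -0.19258.
#1 (2,-4): internal coord 2 + (-4)·β' = +2.77033; +2.77033 ∉ [-0.7, 0.3) → out
#2 (-1,-6): internal coord -1 + (-6)·β' = +0.15549; +0.15549 ∈ [-0.7, 0.3) → IN Λ
#3 (0,-1): internal coord 0 + (-1)·β' = +0.19258; +0.19258 ∈ [-0.7, 0.3) → IN Λ
#4 (2,2): internal coord 2 + (2)·β' = +1.61484; +1.61484 ∉ [-0.7, 0.3) → out
#5 (0,6): internal coord 0 + (6)·β' = -1.15549; -1.15549 ∉ [-0.7, 0.3) → out

2, 3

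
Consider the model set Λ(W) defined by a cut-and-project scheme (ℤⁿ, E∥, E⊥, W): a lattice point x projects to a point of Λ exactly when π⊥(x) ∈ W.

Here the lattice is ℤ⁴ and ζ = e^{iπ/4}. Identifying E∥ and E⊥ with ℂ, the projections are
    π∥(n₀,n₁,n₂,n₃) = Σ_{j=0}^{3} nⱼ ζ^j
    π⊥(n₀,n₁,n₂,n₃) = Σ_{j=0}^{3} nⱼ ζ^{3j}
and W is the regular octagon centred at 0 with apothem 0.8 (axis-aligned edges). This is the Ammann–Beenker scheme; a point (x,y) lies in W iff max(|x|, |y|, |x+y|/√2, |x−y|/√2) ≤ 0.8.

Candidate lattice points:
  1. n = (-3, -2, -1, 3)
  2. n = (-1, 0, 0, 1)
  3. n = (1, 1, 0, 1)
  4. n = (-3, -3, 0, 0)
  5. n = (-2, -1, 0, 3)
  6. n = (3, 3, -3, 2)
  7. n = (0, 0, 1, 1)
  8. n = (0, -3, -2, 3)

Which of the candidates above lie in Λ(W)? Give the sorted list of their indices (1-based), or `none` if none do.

2, 7

With ζ = e^{iπ/4} the internal vectors are ζ^0,ζ^3,ζ^6,ζ^9.
#1 (-3, -2, -1, 3): internal (0.5355, 1.7071); octagon support 1.7071 vs apothem 0.8 → ∉ W
#2 (-1, 0, 0, 1): internal (-0.2929, 0.7071); octagon support 0.7071 vs apothem 0.8 → ∈ W
#3 (1, 1, 0, 1): internal (1.0000, 1.4142); octagon support 1.7071 vs apothem 0.8 → ∉ W
#4 (-3, -3, 0, 0): internal (-0.8787, -2.1213); octagon support 2.1213 vs apothem 0.8 → ∉ W
#5 (-2, -1, 0, 3): internal (0.8284, 1.4142); octagon support 1.5858 vs apothem 0.8 → ∉ W
#6 (3, 3, -3, 2): internal (2.2929, 6.5355); octagon support 6.5355 vs apothem 0.8 → ∉ W
#7 (0, 0, 1, 1): internal (0.7071, -0.2929); octagon support 0.7071 vs apothem 0.8 → ∈ W
#8 (0, -3, -2, 3): internal (4.2426, 2.0000); octagon support 4.4142 vs apothem 0.8 → ∉ W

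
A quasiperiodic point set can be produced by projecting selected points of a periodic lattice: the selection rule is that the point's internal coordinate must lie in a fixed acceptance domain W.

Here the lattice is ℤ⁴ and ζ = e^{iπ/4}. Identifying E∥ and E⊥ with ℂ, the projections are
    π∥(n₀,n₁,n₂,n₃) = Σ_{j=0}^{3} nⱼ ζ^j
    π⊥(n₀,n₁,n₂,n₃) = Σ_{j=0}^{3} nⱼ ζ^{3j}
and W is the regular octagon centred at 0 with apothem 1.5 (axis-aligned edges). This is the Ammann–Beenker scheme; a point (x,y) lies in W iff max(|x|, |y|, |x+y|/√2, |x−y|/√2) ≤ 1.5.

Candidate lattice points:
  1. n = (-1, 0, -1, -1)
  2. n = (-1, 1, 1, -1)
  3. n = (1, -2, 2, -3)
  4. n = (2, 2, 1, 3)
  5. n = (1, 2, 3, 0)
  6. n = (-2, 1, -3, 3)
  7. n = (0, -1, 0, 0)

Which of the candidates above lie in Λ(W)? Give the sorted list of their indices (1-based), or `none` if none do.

With ζ = e^{iπ/4} the internal vectors are ζ^0,ζ^3,ζ^6,ζ^9.
#1 (-1, 0, -1, -1): internal (-1.707107, 0.292893); octagon support 1.707107 vs apothem 1.5 → ∉ W
#2 (-1, 1, 1, -1): internal (-2.414214, -1.000000); octagon support 2.414214 vs apothem 1.5 → ∉ W
#3 (1, -2, 2, -3): internal (0.292893, -5.535534); octagon support 5.535534 vs apothem 1.5 → ∉ W
#4 (2, 2, 1, 3): internal (2.707107, 2.535534); octagon support 3.707107 vs apothem 1.5 → ∉ W
#5 (1, 2, 3, 0): internal (-0.414214, -1.585786); octagon support 1.585786 vs apothem 1.5 → ∉ W
#6 (-2, 1, -3, 3): internal (-0.585786, 5.828427); octagon support 5.828427 vs apothem 1.5 → ∉ W
#7 (0, -1, 0, 0): internal (0.707107, -0.707107); octagon support 1.000000 vs apothem 1.5 → ∈ W

7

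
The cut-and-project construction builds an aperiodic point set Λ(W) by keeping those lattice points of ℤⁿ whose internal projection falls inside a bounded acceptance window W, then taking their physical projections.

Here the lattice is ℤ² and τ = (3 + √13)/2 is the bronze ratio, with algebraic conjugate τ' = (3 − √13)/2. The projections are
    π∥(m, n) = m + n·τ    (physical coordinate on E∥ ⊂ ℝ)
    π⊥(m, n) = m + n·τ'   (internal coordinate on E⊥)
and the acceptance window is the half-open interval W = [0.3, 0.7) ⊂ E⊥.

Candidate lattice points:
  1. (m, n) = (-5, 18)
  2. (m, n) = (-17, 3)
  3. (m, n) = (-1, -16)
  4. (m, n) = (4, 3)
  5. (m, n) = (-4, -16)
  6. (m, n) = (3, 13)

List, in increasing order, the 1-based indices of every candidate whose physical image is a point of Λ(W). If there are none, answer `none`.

Compute τ' = (3−√13)/2 = -0.302776, so π⊥(m,n) = m -0.302776·n.
#1 (-5,18): internal coord -5 + (18)·τ' = -10.449961; -10.449961 ∉ [0.3, 0.7) → out
#2 (-17,3): internal coord -17 + (3)·τ' = -17.908327; -17.908327 ∉ [0.3, 0.7) → out
#3 (-1,-16): internal coord -1 + (-16)·τ' = +3.844410; +3.844410 ∉ [0.3, 0.7) → out
#4 (4,3): internal coord 4 + (3)·τ' = +3.091673; +3.091673 ∉ [0.3, 0.7) → out
#5 (-4,-16): internal coord -4 + (-16)·τ' = +0.844410; +0.844410 ∉ [0.3, 0.7) → out
#6 (3,13): internal coord 3 + (13)·τ' = -0.936083; -0.936083 ∉ [0.3, 0.7) → out

none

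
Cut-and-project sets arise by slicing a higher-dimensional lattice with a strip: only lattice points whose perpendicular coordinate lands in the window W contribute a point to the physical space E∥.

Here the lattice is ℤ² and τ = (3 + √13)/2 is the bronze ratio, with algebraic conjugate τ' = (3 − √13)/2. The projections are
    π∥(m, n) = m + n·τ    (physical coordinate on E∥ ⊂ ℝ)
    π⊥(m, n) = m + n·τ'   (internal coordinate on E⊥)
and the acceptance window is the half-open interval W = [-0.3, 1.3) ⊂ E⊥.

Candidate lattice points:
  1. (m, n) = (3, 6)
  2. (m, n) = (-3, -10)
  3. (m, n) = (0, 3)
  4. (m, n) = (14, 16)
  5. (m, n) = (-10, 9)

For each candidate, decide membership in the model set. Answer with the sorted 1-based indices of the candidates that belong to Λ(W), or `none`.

Compute τ' = (3−√13)/2 = -0.3028, so π⊥(m,n) = m -0.3028·n.
[1] lift (3,6): star map gives 1.1833; window check -0.3 ≤ 1.1833 < 1.3 is true → IN Λ
[2] lift (-3,-10): star map gives 0.0278; window check -0.3 ≤ 0.0278 < 1.3 is true → IN Λ
[3] lift (0,3): star map gives -0.9083; window check -0.3 ≤ -0.9083 < 1.3 is false → out
[4] lift (14,16): star map gives 9.1556; window check -0.3 ≤ 9.1556 < 1.3 is false → out
[5] lift (-10,9): star map gives -12.7250; window check -0.3 ≤ -12.7250 < 1.3 is false → out

1, 2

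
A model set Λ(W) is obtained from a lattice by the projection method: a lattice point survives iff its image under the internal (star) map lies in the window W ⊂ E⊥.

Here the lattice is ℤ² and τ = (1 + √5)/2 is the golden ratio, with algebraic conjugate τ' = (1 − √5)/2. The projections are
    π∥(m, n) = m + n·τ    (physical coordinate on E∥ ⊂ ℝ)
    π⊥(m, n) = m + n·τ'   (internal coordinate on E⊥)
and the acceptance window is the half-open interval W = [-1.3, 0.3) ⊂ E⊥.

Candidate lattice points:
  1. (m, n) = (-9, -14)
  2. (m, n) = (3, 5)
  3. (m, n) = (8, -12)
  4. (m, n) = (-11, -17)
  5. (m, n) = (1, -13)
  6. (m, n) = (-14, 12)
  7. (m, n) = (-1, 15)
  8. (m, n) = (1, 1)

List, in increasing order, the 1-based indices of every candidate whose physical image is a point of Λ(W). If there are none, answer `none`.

1, 2, 4

τ' = (1−√5)/2 ≈ -0.6180.
[1] lift (-9,-14): star map gives -0.3475; window check -1.3 ≤ -0.3475 < 0.3 is true → IN Λ
[2] lift (3,5): star map gives -0.0902; window check -1.3 ≤ -0.0902 < 0.3 is true → IN Λ
[3] lift (8,-12): star map gives 15.4164; window check -1.3 ≤ 15.4164 < 0.3 is false → out
[4] lift (-11,-17): star map gives -0.4934; window check -1.3 ≤ -0.4934 < 0.3 is true → IN Λ
[5] lift (1,-13): star map gives 9.0344; window check -1.3 ≤ 9.0344 < 0.3 is false → out
[6] lift (-14,12): star map gives -21.4164; window check -1.3 ≤ -21.4164 < 0.3 is false → out
[7] lift (-1,15): star map gives -10.2705; window check -1.3 ≤ -10.2705 < 0.3 is false → out
[8] lift (1,1): star map gives 0.3820; window check -1.3 ≤ 0.3820 < 0.3 is false → out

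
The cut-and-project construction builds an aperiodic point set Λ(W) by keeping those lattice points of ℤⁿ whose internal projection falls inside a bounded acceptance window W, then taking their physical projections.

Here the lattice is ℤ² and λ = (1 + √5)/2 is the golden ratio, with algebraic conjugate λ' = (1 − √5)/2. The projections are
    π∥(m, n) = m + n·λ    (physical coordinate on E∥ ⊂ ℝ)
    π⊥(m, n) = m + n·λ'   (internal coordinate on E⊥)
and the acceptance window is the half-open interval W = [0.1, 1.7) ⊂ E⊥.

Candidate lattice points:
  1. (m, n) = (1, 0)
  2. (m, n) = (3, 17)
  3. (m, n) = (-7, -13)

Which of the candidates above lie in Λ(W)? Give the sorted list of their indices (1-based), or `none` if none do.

1, 3

Numerically λ ≈ 1.61803 and λ' = −1/λ ≈ -0.61803.
candidate 1: (m,n)=(1,0) → π∥ = 1+0·λ ≈ 1.00000, π⊥ = 1+0·λ' ≈ 1.00000 ∈ [0.1, 1.7) ⇒ IN Λ
candidate 2: (m,n)=(3,17) → π∥ = 3+17·λ ≈ 30.50658, π⊥ = 3+17·λ' ≈ -7.50658 ∉ [0.1, 1.7) ⇒ out
candidate 3: (m,n)=(-7,-13) → π∥ = -7-13·λ ≈ -28.03444, π⊥ = -7-13·λ' ≈ 1.03444 ∈ [0.1, 1.7) ⇒ IN Λ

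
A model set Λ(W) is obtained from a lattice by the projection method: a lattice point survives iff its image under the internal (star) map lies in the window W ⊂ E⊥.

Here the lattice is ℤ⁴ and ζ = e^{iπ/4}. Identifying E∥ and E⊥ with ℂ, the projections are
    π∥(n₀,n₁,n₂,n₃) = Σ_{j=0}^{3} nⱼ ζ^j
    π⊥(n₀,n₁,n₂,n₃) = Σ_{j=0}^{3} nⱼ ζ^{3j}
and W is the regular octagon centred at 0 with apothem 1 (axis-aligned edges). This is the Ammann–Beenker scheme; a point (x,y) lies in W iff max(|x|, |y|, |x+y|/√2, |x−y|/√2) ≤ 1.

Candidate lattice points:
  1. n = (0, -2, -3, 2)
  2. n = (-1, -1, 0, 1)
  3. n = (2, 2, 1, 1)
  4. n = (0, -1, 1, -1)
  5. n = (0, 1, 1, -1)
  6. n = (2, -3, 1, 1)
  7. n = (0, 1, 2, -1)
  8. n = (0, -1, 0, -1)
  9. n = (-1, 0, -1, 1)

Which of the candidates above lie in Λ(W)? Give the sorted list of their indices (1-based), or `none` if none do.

2

Internal map: ζ^{3j} for j=0..3 gives (1,0), (−√2/2,√2/2), (0,−1), (√2/2,√2/2).
candidate 1: n = (0, -2, -3, 2) → π⊥ ≈ (+2.82843, +3.00000); max(|x|,|y|,|x±y|/√2) = 4.12132 > 1 ⇒ ∉ W
candidate 2: n = (-1, -1, 0, 1) → π⊥ ≈ (+0.41421, +0.00000); max(|x|,|y|,|x±y|/√2) = 0.41421 ≤ 1 ⇒ ∈ W
candidate 3: n = (2, 2, 1, 1) → π⊥ ≈ (+1.29289, +1.12132); max(|x|,|y|,|x±y|/√2) = 1.70711 > 1 ⇒ ∉ W
candidate 4: n = (0, -1, 1, -1) → π⊥ ≈ (+0.00000, -2.41421); max(|x|,|y|,|x±y|/√2) = 2.41421 > 1 ⇒ ∉ W
candidate 5: n = (0, 1, 1, -1) → π⊥ ≈ (-1.41421, -1.00000); max(|x|,|y|,|x±y|/√2) = 1.70711 > 1 ⇒ ∉ W
candidate 6: n = (2, -3, 1, 1) → π⊥ ≈ (+4.82843, -2.41421); max(|x|,|y|,|x±y|/√2) = 5.12132 > 1 ⇒ ∉ W
candidate 7: n = (0, 1, 2, -1) → π⊥ ≈ (-1.41421, -2.00000); max(|x|,|y|,|x±y|/√2) = 2.41421 > 1 ⇒ ∉ W
candidate 8: n = (0, -1, 0, -1) → π⊥ ≈ (+0.00000, -1.41421); max(|x|,|y|,|x±y|/√2) = 1.41421 > 1 ⇒ ∉ W
candidate 9: n = (-1, 0, -1, 1) → π⊥ ≈ (-0.29289, +1.70711); max(|x|,|y|,|x±y|/√2) = 1.70711 > 1 ⇒ ∉ W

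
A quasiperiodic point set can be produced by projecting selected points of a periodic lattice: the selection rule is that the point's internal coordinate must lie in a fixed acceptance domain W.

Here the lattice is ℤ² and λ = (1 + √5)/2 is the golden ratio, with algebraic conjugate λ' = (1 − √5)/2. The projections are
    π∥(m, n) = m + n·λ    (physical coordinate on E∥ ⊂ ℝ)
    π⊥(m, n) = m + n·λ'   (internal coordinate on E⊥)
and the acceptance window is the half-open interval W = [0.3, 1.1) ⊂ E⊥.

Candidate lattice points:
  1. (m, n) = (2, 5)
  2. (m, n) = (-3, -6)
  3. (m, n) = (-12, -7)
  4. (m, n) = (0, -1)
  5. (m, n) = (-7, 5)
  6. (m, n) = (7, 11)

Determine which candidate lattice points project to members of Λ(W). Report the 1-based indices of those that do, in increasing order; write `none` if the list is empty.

2, 4

λ' = (1−√5)/2 ≈ -0.61803.
#1 (2,5): internal coord 2 + (5)·λ' = -1.09017; -1.09017 ∉ [0.3, 1.1) → out
#2 (-3,-6): internal coord -3 + (-6)·λ' = +0.70820; +0.70820 ∈ [0.3, 1.1) → IN Λ
#3 (-12,-7): internal coord -12 + (-7)·λ' = -7.67376; -7.67376 ∉ [0.3, 1.1) → out
#4 (0,-1): internal coord 0 + (-1)·λ' = +0.61803; +0.61803 ∈ [0.3, 1.1) → IN Λ
#5 (-7,5): internal coord -7 + (5)·λ' = -10.09017; -10.09017 ∉ [0.3, 1.1) → out
#6 (7,11): internal coord 7 + (11)·λ' = +0.20163; +0.20163 ∉ [0.3, 1.1) → out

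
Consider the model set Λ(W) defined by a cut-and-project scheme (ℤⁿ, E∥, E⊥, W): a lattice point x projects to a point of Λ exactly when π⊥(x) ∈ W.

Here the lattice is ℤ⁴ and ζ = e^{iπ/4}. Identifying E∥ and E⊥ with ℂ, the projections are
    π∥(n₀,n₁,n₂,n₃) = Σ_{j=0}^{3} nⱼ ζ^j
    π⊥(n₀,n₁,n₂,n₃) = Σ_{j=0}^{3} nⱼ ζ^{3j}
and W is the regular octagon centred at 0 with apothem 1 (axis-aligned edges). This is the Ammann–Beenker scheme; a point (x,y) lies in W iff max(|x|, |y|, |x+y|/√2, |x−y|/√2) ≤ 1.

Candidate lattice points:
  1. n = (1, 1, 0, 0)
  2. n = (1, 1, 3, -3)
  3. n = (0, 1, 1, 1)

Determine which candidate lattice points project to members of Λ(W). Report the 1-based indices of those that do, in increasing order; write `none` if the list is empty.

1, 3

Internal map: ζ^{3j} for j=0..3 gives (1,0), (−√2/2,√2/2), (0,−1), (√2/2,√2/2).
candidate 1: n = (1, 1, 0, 0) → π⊥ ≈ (+0.292893, +0.707107); max(|x|,|y|,|x±y|/√2) = 0.707107 ≤ 1 ⇒ ∈ W
candidate 2: n = (1, 1, 3, -3) → π⊥ ≈ (-1.828427, -4.414214); max(|x|,|y|,|x±y|/√2) = 4.414214 > 1 ⇒ ∉ W
candidate 3: n = (0, 1, 1, 1) → π⊥ ≈ (+0.000000, +0.414214); max(|x|,|y|,|x±y|/√2) = 0.414214 ≤ 1 ⇒ ∈ W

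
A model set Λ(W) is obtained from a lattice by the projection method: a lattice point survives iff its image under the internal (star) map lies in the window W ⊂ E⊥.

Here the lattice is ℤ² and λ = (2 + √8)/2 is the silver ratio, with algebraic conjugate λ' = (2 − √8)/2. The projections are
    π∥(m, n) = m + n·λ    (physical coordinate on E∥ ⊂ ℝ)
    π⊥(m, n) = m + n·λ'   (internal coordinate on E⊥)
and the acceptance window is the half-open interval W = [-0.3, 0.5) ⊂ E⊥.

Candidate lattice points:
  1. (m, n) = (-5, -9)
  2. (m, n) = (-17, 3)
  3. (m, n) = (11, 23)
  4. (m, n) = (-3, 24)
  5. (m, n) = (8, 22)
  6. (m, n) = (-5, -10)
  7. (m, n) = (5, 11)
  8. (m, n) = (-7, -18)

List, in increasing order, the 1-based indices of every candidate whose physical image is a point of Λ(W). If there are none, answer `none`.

7, 8

Numerically λ ≈ 2.41421 and λ' = −1/λ ≈ -0.41421.
[1] lift (-5,-9): star map gives -1.27208; window check -0.3 ≤ -1.27208 < 0.5 is false → out
[2] lift (-17,3): star map gives -18.24264; window check -0.3 ≤ -18.24264 < 0.5 is false → out
[3] lift (11,23): star map gives 1.47309; window check -0.3 ≤ 1.47309 < 0.5 is false → out
[4] lift (-3,24): star map gives -12.94113; window check -0.3 ≤ -12.94113 < 0.5 is false → out
[5] lift (8,22): star map gives -1.11270; window check -0.3 ≤ -1.11270 < 0.5 is false → out
[6] lift (-5,-10): star map gives -0.85786; window check -0.3 ≤ -0.85786 < 0.5 is false → out
[7] lift (5,11): star map gives 0.44365; window check -0.3 ≤ 0.44365 < 0.5 is true → IN Λ
[8] lift (-7,-18): star map gives 0.45584; window check -0.3 ≤ 0.45584 < 0.5 is true → IN Λ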